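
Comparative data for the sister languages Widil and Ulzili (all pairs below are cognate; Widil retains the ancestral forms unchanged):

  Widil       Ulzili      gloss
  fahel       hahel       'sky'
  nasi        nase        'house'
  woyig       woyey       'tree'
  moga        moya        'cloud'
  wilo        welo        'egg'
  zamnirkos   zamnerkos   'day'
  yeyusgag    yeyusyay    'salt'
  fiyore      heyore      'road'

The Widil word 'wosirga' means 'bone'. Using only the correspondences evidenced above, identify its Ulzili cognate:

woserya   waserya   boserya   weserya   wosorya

woserya

zamnirkos ~ zamnerkos — Widil i corresponds to Ulzili e after a consonant, before r.
yeyusgag ~ yeyusyay — Widil g corresponds to Ulzili y after a consonant, before a back vowel.
Applying these to Widil 'wosirga':
  wosirga → woserga   (i→e after a consonant, before r)
  woserga → woserya   (g→y after a consonant, before a back vowel)
So the Ulzili cognate is 'woserya'.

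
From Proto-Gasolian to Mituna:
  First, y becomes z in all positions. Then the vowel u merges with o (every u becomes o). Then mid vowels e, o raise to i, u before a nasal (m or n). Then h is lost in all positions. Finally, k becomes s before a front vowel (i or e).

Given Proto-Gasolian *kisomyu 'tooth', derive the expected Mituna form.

Mituna: start from *kisomyu.
  rule 1 (unconditioned shift): kisomyu → kisomzu
  rule 2 (vowel merger): kisomzu → kisomzo
  rule 3 (pre-nasal raising): kisomzo → kisumzo
  rule 4: no change — kisumzo
  rule 5 (palatalisation): kisumzo → sisumzo
  ⇒ Mituna sisumzo

sisumzo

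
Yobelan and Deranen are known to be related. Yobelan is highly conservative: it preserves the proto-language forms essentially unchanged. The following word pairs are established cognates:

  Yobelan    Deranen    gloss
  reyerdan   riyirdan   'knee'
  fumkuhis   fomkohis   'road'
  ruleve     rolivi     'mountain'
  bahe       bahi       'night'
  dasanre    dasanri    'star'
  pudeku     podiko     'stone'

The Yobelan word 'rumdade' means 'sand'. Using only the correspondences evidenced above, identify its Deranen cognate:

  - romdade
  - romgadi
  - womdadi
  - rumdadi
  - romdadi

fumkuhis ~ fomkohis — Yobelan u corresponds to Deranen o after a consonant, before a nasal.
ruleve ~ rolivi, bahe ~ bahi — Yobelan e corresponds to Deranen i word-finally.
Applying these to Yobelan 'rumdade':
  rumdade → romdade   (u→o after a consonant, before a nasal)
  romdade → romdadi   (e→i word-finally)
So the Deranen cognate is 'romdadi'.

romdadi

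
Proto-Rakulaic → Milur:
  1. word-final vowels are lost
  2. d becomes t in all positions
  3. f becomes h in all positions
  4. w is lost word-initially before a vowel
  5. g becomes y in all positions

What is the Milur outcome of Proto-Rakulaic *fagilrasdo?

hayilrast

Milur: *fagilrasdo
  fagilrasdo → fagilrasd   [apocope]
  fagilrasd → fagilrast   [unconditioned shift]
  fagilrast → hagilrast   [unconditioned shift]
  hagilrast (rule 4 does not apply)
  hagilrast → hayilrast   [unconditioned shift]
  giving Milur hayilrast.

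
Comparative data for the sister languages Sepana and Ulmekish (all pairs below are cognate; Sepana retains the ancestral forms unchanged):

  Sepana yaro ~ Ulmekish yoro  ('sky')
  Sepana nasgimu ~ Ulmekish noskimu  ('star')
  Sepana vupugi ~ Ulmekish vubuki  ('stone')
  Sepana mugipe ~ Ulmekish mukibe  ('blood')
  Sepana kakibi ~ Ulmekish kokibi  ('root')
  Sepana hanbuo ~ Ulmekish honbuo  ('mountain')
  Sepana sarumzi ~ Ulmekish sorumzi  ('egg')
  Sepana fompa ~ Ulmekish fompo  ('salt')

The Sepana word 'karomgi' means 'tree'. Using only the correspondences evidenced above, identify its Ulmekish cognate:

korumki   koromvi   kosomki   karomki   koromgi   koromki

yaro ~ yoro, sarumzi ~ sorumzi — Sepana a corresponds to Ulmekish o after a consonant, before r.
nasgimu ~ noskimu — Sepana g corresponds to Ulmekish k after a consonant, before a front vowel.
Applying these to Sepana 'karomgi':
  karomgi → koromgi   (a→o after a consonant, before r)
  koromgi → koromki   (g→k after a consonant, before a front vowel)
So the Ulmekish cognate is 'koromki'.

koromki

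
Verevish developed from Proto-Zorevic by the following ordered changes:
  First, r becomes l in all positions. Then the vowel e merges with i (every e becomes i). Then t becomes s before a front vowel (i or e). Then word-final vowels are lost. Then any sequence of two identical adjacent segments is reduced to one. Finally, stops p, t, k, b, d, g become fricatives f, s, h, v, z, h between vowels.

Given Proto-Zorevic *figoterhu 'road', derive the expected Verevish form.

Verevish: *figoterhu > figotelhu > figotilhu > figosilhu > figosilh > fihosilh  (by unconditioned shift, vowel merger, palatalisation, apocope, intervocalic lenition)

fihosilh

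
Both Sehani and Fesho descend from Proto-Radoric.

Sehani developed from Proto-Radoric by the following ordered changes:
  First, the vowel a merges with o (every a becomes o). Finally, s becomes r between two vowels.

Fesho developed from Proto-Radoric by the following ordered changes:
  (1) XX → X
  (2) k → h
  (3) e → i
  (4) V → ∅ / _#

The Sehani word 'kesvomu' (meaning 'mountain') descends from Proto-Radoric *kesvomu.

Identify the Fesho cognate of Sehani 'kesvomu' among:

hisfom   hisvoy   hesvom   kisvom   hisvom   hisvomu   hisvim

Fesho: start from *kesvomu.
  rule 1: no change — kesvomu
  rule 2 (unconditioned shift): kesvomu → hesvomu
  rule 3 (vowel merger): hesvomu → hisvomu
  rule 4 (apocope): hisvomu → hisvom
  ⇒ Fesho hisvom

hisvom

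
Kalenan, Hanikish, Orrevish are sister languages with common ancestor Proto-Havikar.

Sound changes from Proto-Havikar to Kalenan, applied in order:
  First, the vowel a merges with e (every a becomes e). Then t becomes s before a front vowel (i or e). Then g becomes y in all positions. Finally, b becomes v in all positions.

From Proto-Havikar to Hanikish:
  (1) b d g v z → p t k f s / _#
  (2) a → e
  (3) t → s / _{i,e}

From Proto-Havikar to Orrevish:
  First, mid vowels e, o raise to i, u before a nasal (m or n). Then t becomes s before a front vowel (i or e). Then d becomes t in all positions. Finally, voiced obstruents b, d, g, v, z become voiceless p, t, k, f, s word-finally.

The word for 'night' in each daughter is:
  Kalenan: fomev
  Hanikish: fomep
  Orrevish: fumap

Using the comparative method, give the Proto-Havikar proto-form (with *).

*fomab

Position 2: Kalenan has o, Hanikish has o, Orrevish has u. Kalenan preserves o here (none of its changes turn any other segment into o), so the proto-segment is *o.
Position 4: Kalenan has e, Hanikish has e, Orrevish has a. Orrevish preserves a here (none of its changes turn any other segment into a), so the proto-segment is *a.
Position 5: Kalenan has v, Hanikish has p, Orrevish has p. Taking the neighbouring segments as reconstructed: Kalenan v could go back to *b or *v; Hanikish p could go back to *p or *b; Orrevish p could go back to *p or *b — the one source consistent with every daughter is *b.
This points to *fomab. Verify forward in each daughter:
Kalenan: start from *fomab.
  rule 1 (vowel merger): fomab → fomeb
  rule 2: no change — fomeb
  rule 3: no change — fomeb
  rule 4 (unconditioned shift): fomeb → fomev
  ⇒ Kalenan fomev
Hanikish: start from *fomab.
  rule 1 (final devoicing): fomab → fomap
  rule 2 (vowel merger): fomap → fomep
  rule 3: no change — fomep
  ⇒ Hanikish fomep
Orrevish: start from *fomab.
  rule 1 (pre-nasal raising): fomab → fumab
  rule 2: no change — fumab
  rule 3: no change — fumab
  rule 4 (final devoicing): fumab → fumap
  ⇒ Orrevish fumap
No other proto-form is consistent with every reflex, so the reconstruction is *fomab.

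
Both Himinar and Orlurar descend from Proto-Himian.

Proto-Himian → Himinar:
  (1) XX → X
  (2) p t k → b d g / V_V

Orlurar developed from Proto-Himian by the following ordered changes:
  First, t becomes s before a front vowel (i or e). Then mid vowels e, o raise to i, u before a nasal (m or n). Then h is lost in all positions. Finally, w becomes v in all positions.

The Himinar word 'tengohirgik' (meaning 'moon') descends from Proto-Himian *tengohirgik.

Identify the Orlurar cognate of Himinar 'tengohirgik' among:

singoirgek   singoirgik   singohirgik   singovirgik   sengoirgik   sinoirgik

singoirgik

Orlurar: start from *tengohirgik.
  rule 1 (palatalisation): tengohirgik → sengohirgik
  rule 2 (pre-nasal raising): sengohirgik → singohirgik
  rule 3 (h-loss): singohirgik → singoirgik
  rule 4: no change — singoirgik
  ⇒ Orlurar singoirgik
The other candidates each miss or misapply at least one Orlurar change.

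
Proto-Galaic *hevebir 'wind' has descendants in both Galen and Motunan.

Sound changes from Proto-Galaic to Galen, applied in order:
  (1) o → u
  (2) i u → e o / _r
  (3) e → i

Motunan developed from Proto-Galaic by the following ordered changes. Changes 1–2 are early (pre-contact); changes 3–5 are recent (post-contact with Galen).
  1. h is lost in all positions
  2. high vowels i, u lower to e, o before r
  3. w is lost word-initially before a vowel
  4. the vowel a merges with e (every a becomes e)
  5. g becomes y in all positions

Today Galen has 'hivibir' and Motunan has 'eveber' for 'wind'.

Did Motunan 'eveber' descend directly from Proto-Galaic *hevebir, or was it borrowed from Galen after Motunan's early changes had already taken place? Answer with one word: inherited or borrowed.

If inherited, *hevebir would pass through all of Motunan's changes:
Motunan: *hevebir > evebir > eveber  (by h-loss, pre-rhotic lowering)
If borrowed from Galen 'hivibir' after the early changes, it would undergo only the recent ones:
  rule 3 (glide loss): no change (hivibir)
  rule 4 (vowel merger): no change (hivibir)
  rule 5 (unconditioned shift): no change (hivibir)
  ⇒ as a loan: hivibir
Motunan 'eveber' matches the inherited outcome exactly, so it is an inherited cognate, not a loan.

inherited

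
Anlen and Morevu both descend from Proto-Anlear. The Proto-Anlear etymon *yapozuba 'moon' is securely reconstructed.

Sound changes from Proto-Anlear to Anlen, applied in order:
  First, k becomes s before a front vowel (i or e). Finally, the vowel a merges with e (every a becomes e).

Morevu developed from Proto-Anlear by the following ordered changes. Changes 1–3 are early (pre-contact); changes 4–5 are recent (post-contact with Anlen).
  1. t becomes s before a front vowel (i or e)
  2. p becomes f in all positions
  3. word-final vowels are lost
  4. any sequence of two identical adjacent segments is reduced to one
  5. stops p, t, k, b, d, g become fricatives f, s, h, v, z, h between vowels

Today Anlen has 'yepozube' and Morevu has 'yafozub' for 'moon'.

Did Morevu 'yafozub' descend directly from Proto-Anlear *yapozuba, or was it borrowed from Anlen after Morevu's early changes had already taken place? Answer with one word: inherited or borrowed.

If inherited, *yapozuba would pass through all of Morevu's changes:
Morevu: *yapozuba
  yapozuba (rule 1 does not apply)
  yapozuba → yafozuba   [unconditioned shift]
  yafozuba → yafozub   [apocope]
  yafozub (rule 4 does not apply)
  yafozub (rule 5 does not apply)
  giving Morevu yafozub.
If borrowed from Anlen 'yepozube' after the early changes, it would undergo only the recent ones:
  rule 4 (degemination): no change (yepozube)
  rule 5 (intervocalic lenition): yepozube → yefozuve
  ⇒ as a loan: yefozuve
Morevu 'yafozub' matches the inherited outcome exactly, so it is an inherited cognate, not a loan.

inherited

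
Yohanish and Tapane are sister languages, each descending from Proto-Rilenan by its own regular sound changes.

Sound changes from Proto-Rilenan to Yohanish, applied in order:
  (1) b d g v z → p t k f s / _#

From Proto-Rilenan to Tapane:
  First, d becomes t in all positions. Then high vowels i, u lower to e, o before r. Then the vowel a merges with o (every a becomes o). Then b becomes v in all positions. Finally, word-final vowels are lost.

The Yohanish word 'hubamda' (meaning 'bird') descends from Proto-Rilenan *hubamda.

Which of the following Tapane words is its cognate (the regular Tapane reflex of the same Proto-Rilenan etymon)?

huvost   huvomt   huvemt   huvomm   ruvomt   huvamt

Tapane: start from *hubamda.
  rule 1 (unconditioned shift): hubamda → hubamta
  rule 2: no change — hubamta
  rule 3 (vowel merger): hubamta → hubomto
  rule 4 (unconditioned shift): hubomto → huvomto
  rule 5 (apocope): huvomto → huvomt
  ⇒ Tapane huvomt
The other candidates each miss or misapply at least one Tapane change.

huvomt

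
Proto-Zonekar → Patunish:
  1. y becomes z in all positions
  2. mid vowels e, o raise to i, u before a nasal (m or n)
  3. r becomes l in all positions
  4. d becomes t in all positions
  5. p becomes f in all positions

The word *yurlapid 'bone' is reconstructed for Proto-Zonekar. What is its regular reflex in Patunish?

Patunish: *yurlapid
  yurlapid → zurlapid   [unconditioned shift]
  zurlapid (rule 2 does not apply)
  zurlapid → zullapid   [unconditioned shift]
  zullapid → zullapit   [unconditioned shift]
  zullapit → zullafit   [unconditioned shift]
  giving Patunish zullafit.

zullafit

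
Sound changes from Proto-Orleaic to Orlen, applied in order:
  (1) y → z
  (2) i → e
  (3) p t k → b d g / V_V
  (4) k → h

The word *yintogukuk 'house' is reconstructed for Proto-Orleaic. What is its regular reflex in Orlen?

zentoguguh

Orlen: *yintogukuk
  yintogukuk → zintogukuk   [unconditioned shift]
  zintogukuk → zentogukuk   [vowel merger]
  zentogukuk → zentoguguk   [intervocalic voicing]
  zentoguguk → zentoguguh   [unconditioned shift]
  giving Orlen zentoguguh.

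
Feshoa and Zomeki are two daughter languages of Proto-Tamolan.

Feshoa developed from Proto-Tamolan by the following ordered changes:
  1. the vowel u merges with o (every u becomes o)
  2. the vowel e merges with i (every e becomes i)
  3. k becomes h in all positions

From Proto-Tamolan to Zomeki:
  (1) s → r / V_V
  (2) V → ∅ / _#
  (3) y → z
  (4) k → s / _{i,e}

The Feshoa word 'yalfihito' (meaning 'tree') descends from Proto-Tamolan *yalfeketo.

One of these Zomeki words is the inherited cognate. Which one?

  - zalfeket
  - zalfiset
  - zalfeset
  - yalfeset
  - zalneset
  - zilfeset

zalfeset

Zomeki: start from *yalfeketo.
  rule 1: no change — yalfeketo
  rule 2 (apocope): yalfeketo → yalfeket
  rule 3 (unconditioned shift): yalfeket → zalfeket
  rule 4 (palatalisation): zalfeket → zalfeset
  ⇒ Zomeki zalfeset
The other candidates each miss or misapply at least one Zomeki change.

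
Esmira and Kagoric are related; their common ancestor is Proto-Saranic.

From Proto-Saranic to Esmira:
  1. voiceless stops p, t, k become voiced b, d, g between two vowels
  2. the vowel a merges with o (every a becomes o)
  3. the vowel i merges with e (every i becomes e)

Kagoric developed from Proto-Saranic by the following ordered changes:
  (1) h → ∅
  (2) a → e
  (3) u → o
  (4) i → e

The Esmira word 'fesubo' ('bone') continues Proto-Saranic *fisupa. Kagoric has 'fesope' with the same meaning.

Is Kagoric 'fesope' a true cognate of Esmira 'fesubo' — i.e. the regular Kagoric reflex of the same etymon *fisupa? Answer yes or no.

yes

Derive the expected Kagoric reflex of *fisupa:
Kagoric: *fisupa
  fisupa (rule 1 does not apply)
  fisupa → fisupe   [vowel merger]
  fisupe → fisope   [vowel merger]
  fisope → fesope   [vowel merger]
  giving Kagoric fesope.
Kagoric 'fesope' matches the regular reflex exactly, so the pair is cognate.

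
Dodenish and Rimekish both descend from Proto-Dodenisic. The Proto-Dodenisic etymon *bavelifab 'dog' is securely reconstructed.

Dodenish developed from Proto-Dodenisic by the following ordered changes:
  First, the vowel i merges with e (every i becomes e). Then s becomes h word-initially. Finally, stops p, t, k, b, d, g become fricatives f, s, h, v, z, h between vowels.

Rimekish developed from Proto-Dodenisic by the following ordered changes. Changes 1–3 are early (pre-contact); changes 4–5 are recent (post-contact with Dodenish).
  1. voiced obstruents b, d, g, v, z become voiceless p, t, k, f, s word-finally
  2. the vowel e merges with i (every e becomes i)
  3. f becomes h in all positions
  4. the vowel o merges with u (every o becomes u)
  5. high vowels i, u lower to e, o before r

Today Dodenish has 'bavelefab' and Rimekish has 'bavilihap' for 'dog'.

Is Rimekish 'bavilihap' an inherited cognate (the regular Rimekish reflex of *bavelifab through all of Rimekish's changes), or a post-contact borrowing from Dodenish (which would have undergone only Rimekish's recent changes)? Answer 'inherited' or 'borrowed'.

If inherited, *bavelifab would pass through all of Rimekish's changes:
Rimekish: *bavelifab
  bavelifab → bavelifap   [final devoicing]
  bavelifap → bavilifap   [vowel merger]
  bavilifap → bavilihap   [unconditioned shift]
  bavilihap (rule 4 does not apply)
  bavilihap (rule 5 does not apply)
  giving Rimekish bavilihap.
If borrowed from Dodenish 'bavelefab' after the early changes, it would undergo only the recent ones:
  rule 4 (vowel merger): no change (bavelefab)
  rule 5 (pre-rhotic lowering): no change (bavelefab)
  ⇒ as a loan: bavelefab
Rimekish 'bavilihap' matches the inherited outcome exactly, so it is an inherited cognate, not a loan.

inherited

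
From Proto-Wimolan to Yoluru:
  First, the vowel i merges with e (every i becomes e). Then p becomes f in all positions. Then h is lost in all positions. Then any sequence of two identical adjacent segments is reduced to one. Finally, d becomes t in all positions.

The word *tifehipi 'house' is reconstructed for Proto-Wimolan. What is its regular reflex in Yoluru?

tefefe

Yoluru: *tifehipi > tefehepe > tefehefe > tefeefe > tefefe  (by vowel merger, unconditioned shift, h-loss, degemination)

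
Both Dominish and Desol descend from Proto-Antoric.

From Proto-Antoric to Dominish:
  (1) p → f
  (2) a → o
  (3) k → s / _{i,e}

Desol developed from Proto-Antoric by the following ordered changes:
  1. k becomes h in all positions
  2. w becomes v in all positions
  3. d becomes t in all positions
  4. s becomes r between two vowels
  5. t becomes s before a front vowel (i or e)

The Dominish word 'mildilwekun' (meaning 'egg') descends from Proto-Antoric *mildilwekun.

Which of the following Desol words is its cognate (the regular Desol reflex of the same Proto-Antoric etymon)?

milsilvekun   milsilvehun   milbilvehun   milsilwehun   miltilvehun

Desol: start from *mildilwekun.
  rule 1 (unconditioned shift): mildilwekun → mildilwehun
  rule 2 (unconditioned shift): mildilwehun → mildilvehun
  rule 3 (unconditioned shift): mildilvehun → miltilvehun
  rule 4: no change — miltilvehun
  rule 5 (palatalisation): miltilvehun → milsilvehun
  ⇒ Desol milsilvehun
Only 'milsilvehun' matches the regular Desol development of *mildilwekun.

milsilvehun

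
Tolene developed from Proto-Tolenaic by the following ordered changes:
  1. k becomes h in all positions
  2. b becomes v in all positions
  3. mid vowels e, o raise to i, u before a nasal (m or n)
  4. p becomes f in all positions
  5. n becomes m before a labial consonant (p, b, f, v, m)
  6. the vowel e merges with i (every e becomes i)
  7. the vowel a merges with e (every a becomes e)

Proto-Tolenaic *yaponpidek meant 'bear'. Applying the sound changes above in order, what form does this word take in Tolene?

yefumfidih

Tolene: start from *yaponpidek.
  rule 1 (unconditioned shift): yaponpidek → yaponpideh
  rule 2: no change — yaponpideh
  rule 3 (pre-nasal raising): yaponpideh → yapunpideh
  rule 4 (unconditioned shift): yapunpideh → yafunfideh
  rule 5 (nasal place assimilation): yafunfideh → yafumfideh
  rule 6 (vowel merger): yafumfideh → yafumfidih
  rule 7 (vowel merger): yafumfidih → yefumfidih
  ⇒ Tolene yefumfidih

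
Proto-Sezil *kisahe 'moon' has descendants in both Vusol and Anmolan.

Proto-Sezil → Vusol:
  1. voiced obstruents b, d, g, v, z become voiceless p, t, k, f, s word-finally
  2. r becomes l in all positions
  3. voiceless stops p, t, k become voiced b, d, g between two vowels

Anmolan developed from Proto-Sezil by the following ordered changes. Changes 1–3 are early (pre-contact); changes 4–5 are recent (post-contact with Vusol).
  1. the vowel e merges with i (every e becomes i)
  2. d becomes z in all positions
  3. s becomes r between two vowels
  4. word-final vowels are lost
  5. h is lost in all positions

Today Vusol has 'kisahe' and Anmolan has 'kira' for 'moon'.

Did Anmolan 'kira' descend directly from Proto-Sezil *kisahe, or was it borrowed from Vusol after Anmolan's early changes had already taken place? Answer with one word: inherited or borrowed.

inherited

If inherited, *kisahe would pass through all of Anmolan's changes:
Anmolan: *kisahe > kisahi > kirahi > kirah > kira  (by vowel merger, rhotacism, apocope, h-loss)
If borrowed from Vusol 'kisahe' after the early changes, it would undergo only the recent ones:
  rule 4 (apocope): kisahe → kisah
  rule 5 (h-loss): kisah → kisa
  ⇒ as a loan: kisa
Anmolan 'kira' matches the inherited outcome exactly, so it is an inherited cognate, not a loan.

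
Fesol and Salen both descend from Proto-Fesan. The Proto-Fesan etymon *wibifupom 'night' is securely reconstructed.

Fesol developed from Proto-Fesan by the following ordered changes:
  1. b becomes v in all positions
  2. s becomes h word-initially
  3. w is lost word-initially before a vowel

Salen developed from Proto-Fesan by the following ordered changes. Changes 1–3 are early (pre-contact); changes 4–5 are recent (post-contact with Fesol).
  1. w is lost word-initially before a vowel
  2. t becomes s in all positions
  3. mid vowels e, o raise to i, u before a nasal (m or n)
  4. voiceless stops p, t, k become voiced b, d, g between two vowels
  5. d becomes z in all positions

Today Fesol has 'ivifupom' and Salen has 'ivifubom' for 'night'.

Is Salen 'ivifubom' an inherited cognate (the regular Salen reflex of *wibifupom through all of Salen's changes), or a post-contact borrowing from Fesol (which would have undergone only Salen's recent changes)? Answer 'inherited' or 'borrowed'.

If inherited, *wibifupom would pass through all of Salen's changes:
Salen: *wibifupom
  wibifupom → ibifupom   [glide loss]
  ibifupom (rule 2 does not apply)
  ibifupom → ibifupum   [pre-nasal raising]
  ibifupum → ibifubum   [intervocalic voicing]
  ibifubum (rule 5 does not apply)
  giving Salen ibifubum.
If borrowed from Fesol 'ivifupom' after the early changes, it would undergo only the recent ones:
  rule 4 (intervocalic voicing): ivifupom → ivifubom
  rule 5 (unconditioned shift): no change (ivifubom)
  ⇒ as a loan: ivifubom
Salen 'ivifubom' matches the loan outcome 'ivifubom', not the inherited 'ibifubum' — it skipped the early Salen changes, so it was borrowed from Fesol.

borrowed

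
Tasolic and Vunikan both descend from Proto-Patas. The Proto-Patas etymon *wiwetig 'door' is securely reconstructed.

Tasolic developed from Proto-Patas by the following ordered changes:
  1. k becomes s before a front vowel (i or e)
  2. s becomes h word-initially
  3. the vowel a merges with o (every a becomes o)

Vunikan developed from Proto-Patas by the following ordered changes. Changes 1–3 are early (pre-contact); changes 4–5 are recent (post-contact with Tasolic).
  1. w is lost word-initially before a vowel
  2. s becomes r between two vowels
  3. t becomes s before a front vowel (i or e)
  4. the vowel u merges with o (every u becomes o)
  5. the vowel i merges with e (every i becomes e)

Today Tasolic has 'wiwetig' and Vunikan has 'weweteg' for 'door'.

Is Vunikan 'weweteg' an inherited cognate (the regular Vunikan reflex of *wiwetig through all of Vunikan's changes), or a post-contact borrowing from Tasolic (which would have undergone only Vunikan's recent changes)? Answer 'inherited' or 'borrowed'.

borrowed

If inherited, *wiwetig would pass through all of Vunikan's changes:
Vunikan: *wiwetig
  wiwetig → iwetig   [glide loss]
  iwetig (rule 2 does not apply)
  iwetig → iwesig   [palatalisation]
  iwesig (rule 4 does not apply)
  iwesig → eweseg   [vowel merger]
  giving Vunikan eweseg.
If borrowed from Tasolic 'wiwetig' after the early changes, it would undergo only the recent ones:
  rule 4 (vowel merger): no change (wiwetig)
  rule 5 (vowel merger): wiwetig → weweteg
  ⇒ as a loan: weweteg
Vunikan 'weweteg' matches the loan outcome 'weweteg', not the inherited 'eweseg' — it skipped the early Vunikan changes, so it was borrowed from Tasolic.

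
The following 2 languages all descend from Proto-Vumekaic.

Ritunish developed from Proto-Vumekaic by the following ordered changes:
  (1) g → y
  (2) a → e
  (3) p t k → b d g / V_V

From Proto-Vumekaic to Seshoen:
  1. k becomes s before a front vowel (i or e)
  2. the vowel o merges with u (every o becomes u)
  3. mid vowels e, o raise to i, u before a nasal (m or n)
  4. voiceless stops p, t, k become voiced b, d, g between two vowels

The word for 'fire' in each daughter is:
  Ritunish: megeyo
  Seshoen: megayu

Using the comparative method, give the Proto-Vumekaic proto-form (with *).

*mekayo

Position 3: Ritunish has g, Seshoen has g. In Ritunish, g can only continue *k, so the proto-segment is *k.
Position 6: Ritunish has o, Seshoen has u. Ritunish preserves o here (none of its changes turn any other segment into o), so the proto-segment is *o.
This points to *mekayo. Verify forward in each daughter:
Ritunish: *mekayo
  mekayo (rule 1 does not apply)
  mekayo → mekeyo   [vowel merger]
  mekeyo → megeyo   [intervocalic voicing]
  giving Ritunish megeyo.
Seshoen: *mekayo
  mekayo (rule 1 does not apply)
  mekayo → mekayu   [vowel merger]
  mekayu (rule 3 does not apply)
  mekayu → megayu   [intervocalic voicing]
  giving Seshoen megayu.
*mekayo is the unique common source.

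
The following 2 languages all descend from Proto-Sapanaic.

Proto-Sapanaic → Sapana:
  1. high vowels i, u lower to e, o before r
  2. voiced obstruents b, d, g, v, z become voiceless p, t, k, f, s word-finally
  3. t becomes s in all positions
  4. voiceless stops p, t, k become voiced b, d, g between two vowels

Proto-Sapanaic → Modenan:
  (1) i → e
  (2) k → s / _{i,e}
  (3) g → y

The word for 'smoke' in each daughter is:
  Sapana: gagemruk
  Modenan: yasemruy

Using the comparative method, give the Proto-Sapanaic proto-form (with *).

Position 1: Sapana has g, Modenan has y. Taking the neighbouring segments as reconstructed: Sapana g can only go back to *g; Modenan y could go back to *g or *y — the one source consistent with every daughter is *g.
Position 8: Sapana has k, Modenan has y. Taking the neighbouring segments as reconstructed: Sapana k could go back to *k or *g; Modenan y could go back to *g or *y — the one source consistent with every daughter is *g.
Continuing position by position gives *gakemrug; check it forward:
Sapana: *gakemrug
  gakemrug (rule 1 does not apply)
  gakemrug → gakemruk   [final devoicing]
  gakemruk (rule 3 does not apply)
  gakemruk → gagemruk   [intervocalic voicing]
  giving Sapana gagemruk.
Modenan: *gakemrug
  gakemrug (rule 1 does not apply)
  gakemrug → gasemrug   [palatalisation]
  gasemrug → yasemruy   [unconditioned shift]
  giving Modenan yasemruy.
Only *gakemrug yields all of Sapana gagemruk, Modenan yasemruy.

*gakemrug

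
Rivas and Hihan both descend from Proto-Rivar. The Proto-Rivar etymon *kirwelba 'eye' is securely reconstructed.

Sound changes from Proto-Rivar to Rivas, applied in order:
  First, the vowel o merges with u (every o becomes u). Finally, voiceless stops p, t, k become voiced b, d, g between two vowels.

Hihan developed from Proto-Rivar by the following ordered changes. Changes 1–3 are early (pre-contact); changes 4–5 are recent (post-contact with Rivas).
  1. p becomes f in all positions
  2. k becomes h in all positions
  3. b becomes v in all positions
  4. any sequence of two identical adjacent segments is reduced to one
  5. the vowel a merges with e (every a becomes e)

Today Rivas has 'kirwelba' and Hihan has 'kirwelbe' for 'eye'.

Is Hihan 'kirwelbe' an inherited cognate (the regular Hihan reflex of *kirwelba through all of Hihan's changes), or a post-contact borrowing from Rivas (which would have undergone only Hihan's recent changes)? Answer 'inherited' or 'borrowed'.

borrowed

If inherited, *kirwelba would pass through all of Hihan's changes:
Hihan: *kirwelba
  kirwelba (rule 1 does not apply)
  kirwelba → hirwelba   [unconditioned shift]
  hirwelba → hirwelva   [unconditioned shift]
  hirwelva (rule 4 does not apply)
  hirwelva → hirwelve   [vowel merger]
  giving Hihan hirwelve.
If borrowed from Rivas 'kirwelba' after the early changes, it would undergo only the recent ones:
  rule 4 (degemination): no change (kirwelba)
  rule 5 (vowel merger): kirwelba → kirwelbe
  ⇒ as a loan: kirwelbe
Hihan 'kirwelbe' matches the loan outcome 'kirwelbe', not the inherited 'hirwelve' — it skipped the early Hihan changes, so it was borrowed from Rivas.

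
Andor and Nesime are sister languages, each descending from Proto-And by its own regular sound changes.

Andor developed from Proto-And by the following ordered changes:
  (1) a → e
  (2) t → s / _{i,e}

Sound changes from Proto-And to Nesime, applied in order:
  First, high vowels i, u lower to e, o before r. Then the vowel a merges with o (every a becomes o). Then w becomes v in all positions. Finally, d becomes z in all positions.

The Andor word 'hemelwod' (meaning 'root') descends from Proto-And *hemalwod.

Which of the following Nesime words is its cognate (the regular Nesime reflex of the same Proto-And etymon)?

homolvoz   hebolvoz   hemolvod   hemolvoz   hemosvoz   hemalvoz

Nesime: *hemalwod > hemolwod > hemolvod > hemolvoz  (by vowel merger, unconditioned shift, unconditioned shift)
The other candidates each miss or misapply at least one Nesime change.

hemolvoz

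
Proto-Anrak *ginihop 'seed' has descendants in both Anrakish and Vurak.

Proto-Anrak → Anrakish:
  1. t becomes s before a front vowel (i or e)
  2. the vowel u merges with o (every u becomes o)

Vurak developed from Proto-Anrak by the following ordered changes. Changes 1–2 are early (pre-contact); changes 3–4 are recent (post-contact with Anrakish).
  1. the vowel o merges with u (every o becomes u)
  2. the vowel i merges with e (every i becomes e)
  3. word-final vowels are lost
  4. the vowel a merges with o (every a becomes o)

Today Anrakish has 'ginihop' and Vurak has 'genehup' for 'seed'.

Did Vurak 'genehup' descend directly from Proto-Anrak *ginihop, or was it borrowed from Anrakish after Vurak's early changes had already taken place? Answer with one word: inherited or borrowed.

If inherited, *ginihop would pass through all of Vurak's changes:
Vurak: *ginihop
  ginihop → ginihup   [vowel merger]
  ginihup → genehup   [vowel merger]
  genehup (rule 3 does not apply)
  genehup (rule 4 does not apply)
  giving Vurak genehup.
If borrowed from Anrakish 'ginihop' after the early changes, it would undergo only the recent ones:
  rule 3 (apocope): no change (ginihop)
  rule 4 (vowel merger): no change (ginihop)
  ⇒ as a loan: ginihop
Vurak 'genehup' matches the inherited outcome exactly, so it is an inherited cognate, not a loan.

inherited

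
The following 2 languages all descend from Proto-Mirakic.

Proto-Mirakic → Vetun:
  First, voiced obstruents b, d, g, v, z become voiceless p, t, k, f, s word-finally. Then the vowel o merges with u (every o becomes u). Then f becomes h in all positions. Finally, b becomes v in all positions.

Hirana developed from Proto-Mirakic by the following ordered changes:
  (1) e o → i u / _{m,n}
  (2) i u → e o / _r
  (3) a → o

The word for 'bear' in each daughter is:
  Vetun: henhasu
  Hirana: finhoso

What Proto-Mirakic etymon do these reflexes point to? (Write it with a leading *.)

*fenhaso

Position 2: Vetun has e, Hirana has i. Vetun preserves e here (none of its changes turn any other segment into e), so the proto-segment is *e.
Position 7: Vetun has u, Hirana has o. Taking the neighbouring segments as reconstructed: Vetun u could go back to *o or *u; Hirana o could go back to *a or *o — the one source consistent with every daughter is *o.
Position 1: Vetun has h, Hirana has f. Hirana preserves f here (none of its changes turn any other segment into f), so the proto-segment is *f.
Continuing position by position gives *fenhaso; check it forward:
Vetun: *fenhaso
  fenhaso (rule 1 does not apply)
  fenhaso → fenhasu   [vowel merger]
  fenhasu → henhasu   [unconditioned shift]
  henhasu (rule 4 does not apply)
  giving Vetun henhasu.
Hirana: start from *fenhaso.
  rule 1 (pre-nasal raising): fenhaso → finhaso
  rule 2: no change — finhaso
  rule 3 (vowel merger): finhaso → finhoso
  ⇒ Hirana finhoso
No other proto-form is consistent with every reflex, so the reconstruction is *fenhaso.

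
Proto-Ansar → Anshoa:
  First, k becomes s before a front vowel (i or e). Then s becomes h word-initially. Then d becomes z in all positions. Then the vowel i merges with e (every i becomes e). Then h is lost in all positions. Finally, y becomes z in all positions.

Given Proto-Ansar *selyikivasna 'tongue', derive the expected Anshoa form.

Anshoa: *selyikivasna > selyisivasna > helyisivasna > helyesevasna > elyesevasna > elzesevasna  (by palatalisation, debuccalisation, vowel merger, h-loss, unconditioned shift)

elzesevasna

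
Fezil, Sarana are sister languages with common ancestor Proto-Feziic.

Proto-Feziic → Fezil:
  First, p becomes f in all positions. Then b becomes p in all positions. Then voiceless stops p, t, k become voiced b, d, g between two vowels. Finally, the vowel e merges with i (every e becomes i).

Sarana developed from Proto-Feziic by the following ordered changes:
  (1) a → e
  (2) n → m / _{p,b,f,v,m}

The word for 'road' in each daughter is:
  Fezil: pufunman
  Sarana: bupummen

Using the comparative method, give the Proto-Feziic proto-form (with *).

Position 7: Fezil has a, Sarana has e. Fezil preserves a here (none of its changes turn any other segment into a), so the proto-segment is *a.
Position 5: Fezil has n, Sarana has m. Fezil preserves n here (none of its changes turn any other segment into n), so the proto-segment is *n.
Position 1: Fezil has p, Sarana has b. Sarana preserves b here (none of its changes turn any other segment into b), so the proto-segment is *b.
This points to *bupunman. Verify forward in each daughter:
Fezil: start from *bupunman.
  rule 1 (unconditioned shift): bupunman → bufunman
  rule 2 (unconditioned shift): bufunman → pufunman
  rule 3: no change — pufunman
  rule 4: no change — pufunman
  ⇒ Fezil pufunman
Sarana: *bupunman > bupunmen > bupummen  (by vowel merger, nasal place assimilation)
Only *bupunman yields all of Fezil pufunman, Sarana bupummen.

*bupunman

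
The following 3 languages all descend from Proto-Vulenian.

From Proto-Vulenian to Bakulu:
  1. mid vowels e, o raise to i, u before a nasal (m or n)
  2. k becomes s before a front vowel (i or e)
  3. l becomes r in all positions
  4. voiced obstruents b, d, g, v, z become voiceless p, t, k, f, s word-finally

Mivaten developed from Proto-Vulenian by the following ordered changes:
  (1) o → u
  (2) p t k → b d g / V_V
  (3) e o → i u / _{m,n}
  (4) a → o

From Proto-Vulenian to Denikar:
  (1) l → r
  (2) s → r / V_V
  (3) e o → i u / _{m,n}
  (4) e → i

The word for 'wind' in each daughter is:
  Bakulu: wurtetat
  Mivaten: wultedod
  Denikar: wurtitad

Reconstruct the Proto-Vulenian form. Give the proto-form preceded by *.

Position 8: Bakulu has t, Mivaten has d, Denikar has d. Denikar preserves d here (none of its changes turn any other segment into d), so the proto-segment is *d.
Position 3: Bakulu has r, Mivaten has l, Denikar has r. Mivaten preserves l here (none of its changes turn any other segment into l), so the proto-segment is *l.
Position 5: Bakulu has e, Mivaten has e, Denikar has i. Bakulu preserves e here (none of its changes turn any other segment into e), so the proto-segment is *e.
This points to *wultetad. Verify forward in each daughter:
Bakulu: start from *wultetad.
  rule 1: no change — wultetad
  rule 2: no change — wultetad
  rule 3 (unconditioned shift): wultetad → wurtetad
  rule 4 (final devoicing): wurtetad → wurtetat
  ⇒ Bakulu wurtetat
Mivaten: *wultetad > wultedad > wultedod  (by intervocalic voicing, vowel merger)
Denikar: *wultetad > wurtetad > wurtitad  (by unconditioned shift, vowel merger)
No other proto-form is consistent with every reflex, so the reconstruction is *wultetad.

*wultetad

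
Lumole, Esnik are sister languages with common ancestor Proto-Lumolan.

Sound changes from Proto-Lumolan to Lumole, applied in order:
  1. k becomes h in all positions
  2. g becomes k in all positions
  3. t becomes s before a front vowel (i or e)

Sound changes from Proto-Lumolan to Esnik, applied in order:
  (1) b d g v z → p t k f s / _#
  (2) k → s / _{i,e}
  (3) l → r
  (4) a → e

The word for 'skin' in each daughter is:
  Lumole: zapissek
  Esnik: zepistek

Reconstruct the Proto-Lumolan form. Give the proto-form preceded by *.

*zapisteg

Position 2: Lumole has a, Esnik has e. Lumole preserves a here (none of its changes turn any other segment into a), so the proto-segment is *a.
Position 6: Lumole has s, Esnik has t. Taking the neighbouring segments as reconstructed: Lumole s could go back to *t or *s; Esnik t can only go back to *t — the one source consistent with every daughter is *t.
Continuing position by position gives *zapisteg; check it forward:
Lumole: *zapisteg
  zapisteg (rule 1 does not apply)
  zapisteg → zapistek   [unconditioned shift]
  zapistek → zapissek   [palatalisation]
  giving Lumole zapissek.
Esnik: start from *zapisteg.
  rule 1 (final devoicing): zapisteg → zapistek
  rule 2: no change — zapistek
  rule 3: no change — zapistek
  rule 4 (vowel merger): zapistek → zepistek
  ⇒ Esnik zepistek
No other proto-form is consistent with every reflex, so the reconstruction is *zapisteg.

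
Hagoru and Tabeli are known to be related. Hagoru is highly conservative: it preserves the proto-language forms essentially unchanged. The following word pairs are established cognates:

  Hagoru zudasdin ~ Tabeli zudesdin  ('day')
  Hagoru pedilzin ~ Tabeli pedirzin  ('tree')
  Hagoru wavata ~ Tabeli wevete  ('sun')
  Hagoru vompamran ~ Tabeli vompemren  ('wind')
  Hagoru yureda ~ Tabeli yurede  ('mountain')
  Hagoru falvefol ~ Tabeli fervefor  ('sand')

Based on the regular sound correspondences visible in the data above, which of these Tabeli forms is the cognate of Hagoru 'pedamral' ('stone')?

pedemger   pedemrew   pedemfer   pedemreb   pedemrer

pedemrer

vompamran ~ vompemren — Hagoru a corresponds to Tabeli e after a consonant, before a nasal.
zudasdin ~ zudesdin, wavata ~ wevete — Hagoru a corresponds to Tabeli e after a consonant, before a consonant other than r, m, n, p, b, f, v.
falvefol ~ fervefor — Hagoru l corresponds to Tabeli r word-finally.
Applying these to Hagoru 'pedamral':
  pedamral → pedemral   (a→e after a consonant, before a nasal)
  pedemral → pedemrel   (a→e after a consonant, before a consonant other than r, m, n, p, b, f, v)
  pedemrel → pedemrer   (l→r word-finally)
So the Tabeli cognate is 'pedemrer'.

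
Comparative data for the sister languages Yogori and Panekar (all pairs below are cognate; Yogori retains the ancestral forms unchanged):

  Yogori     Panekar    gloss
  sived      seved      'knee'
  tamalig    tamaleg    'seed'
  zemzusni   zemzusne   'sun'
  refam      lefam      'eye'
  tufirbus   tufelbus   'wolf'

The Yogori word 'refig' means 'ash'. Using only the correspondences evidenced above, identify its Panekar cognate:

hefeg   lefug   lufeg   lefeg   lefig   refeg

refam ~ lefam — Yogori r corresponds to Panekar l word-initially before a front vowel.
tamalig ~ tamaleg — Yogori i corresponds to Panekar e after a consonant, before a consonant other than r, m, n, p, b, f, v.
Applying these to Yogori 'refig':
  refig → lefig   (r→l word-initially before a front vowel)
  lefig → lefeg   (i→e after a consonant, before a consonant other than r, m, n, p, b, f, v)
So the Panekar cognate is 'lefeg'.

lefeg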